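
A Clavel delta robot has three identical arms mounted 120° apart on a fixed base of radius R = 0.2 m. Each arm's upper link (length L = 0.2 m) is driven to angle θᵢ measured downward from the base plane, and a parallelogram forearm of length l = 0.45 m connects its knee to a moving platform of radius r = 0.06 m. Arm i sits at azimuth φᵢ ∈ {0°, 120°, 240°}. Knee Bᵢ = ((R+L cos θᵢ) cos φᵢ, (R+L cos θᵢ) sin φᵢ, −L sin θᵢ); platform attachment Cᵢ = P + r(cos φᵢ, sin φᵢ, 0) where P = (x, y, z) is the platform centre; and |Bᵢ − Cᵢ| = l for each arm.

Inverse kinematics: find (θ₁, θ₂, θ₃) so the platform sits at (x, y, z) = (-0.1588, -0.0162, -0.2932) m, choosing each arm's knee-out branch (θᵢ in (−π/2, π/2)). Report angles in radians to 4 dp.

θ₁ = 0.8726, θ₂ = -0.1745, θ₃ = -0.3490

rotate P by −φ1: (-0.1588, -0.0162, -0.2932)
  e−x'=0.2988;  (l²−L²−(e−x')²−y'²−z²)/2L = -0.0325
  √(A²+B²)=0.4186;  θ1 = -0.7759+1.6486 ≈ 0.8726
φ2=120.0° → target in arm frame (0.0654, 0.1456)
  e−x'=0.0746;  (l²−L²−(e−x')²−y'²−z²)/2L = 0.1244
  θ2 = atan2(B,A) + arccos(C/0.3025) = -0.1745
arm 3 (φ=240.0°): x'=0.0934, y'=-0.1294
  e−x'=0.0466;  (l²−L²−(e−x')²−y'²−z²)/2L = 0.1440
  θ3 = atan2(B,A) + arccos(C/0.2969) = -0.3490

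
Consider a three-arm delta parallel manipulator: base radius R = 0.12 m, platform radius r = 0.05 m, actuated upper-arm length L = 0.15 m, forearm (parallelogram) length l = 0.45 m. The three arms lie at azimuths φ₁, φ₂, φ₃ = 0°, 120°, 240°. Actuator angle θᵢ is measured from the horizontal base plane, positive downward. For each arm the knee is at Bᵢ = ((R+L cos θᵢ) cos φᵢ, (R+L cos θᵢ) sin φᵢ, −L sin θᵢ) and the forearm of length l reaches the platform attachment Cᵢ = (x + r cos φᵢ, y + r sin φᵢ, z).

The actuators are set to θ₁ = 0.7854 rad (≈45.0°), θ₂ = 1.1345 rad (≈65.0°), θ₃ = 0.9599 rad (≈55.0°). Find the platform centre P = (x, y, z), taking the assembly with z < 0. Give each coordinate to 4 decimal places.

φ1=0.0°: virtual centre (0.1761, 0.0000, -0.1061), radius l
φ2=120.0°: virtual centre (-0.0667, 0.1155, -0.1359), radius l
φ3=240.0°: virtual centre (-0.0780, -0.1351, -0.1229), radius l
|S₂|²−|S₁|² = -0.0060;  |S₃|²−|S₁|² = -0.0028
plane₁₂: -0.4855x+0.2310y+-0.0598z = -0.0060
Cramer: x(z) = 0.0091-0.0962z;  y(z) = -0.0067+0.0565z
sphere 1 gives Az²+Bz+C=0 with A=1.0124, B=0.2435, C=-0.1633;  B²−4AC=0.7207;  roots -0.5395, 0.2990;  negative root z = -0.5395
x = 0.0610, y = -0.0372

(0.0610, -0.0372, -0.5395)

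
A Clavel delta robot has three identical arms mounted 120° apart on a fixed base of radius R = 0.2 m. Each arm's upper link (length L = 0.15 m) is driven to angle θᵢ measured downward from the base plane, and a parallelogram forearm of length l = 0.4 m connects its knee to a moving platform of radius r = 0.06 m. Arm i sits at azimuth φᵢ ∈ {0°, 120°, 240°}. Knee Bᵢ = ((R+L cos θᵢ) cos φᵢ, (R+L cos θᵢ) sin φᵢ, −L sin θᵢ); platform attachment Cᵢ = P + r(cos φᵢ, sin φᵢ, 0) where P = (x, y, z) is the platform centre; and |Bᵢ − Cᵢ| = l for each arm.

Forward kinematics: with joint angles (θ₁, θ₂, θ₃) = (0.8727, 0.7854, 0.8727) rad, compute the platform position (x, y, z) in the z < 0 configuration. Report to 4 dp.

arm 1 at φ=0.0°: ρ1 = 0.2364;  S1 = (0.2364, 0.0000, -0.1149)
S2 = (0.2461·cos120.0°, 0.2461·sin120.0°, -0.1061) = (-0.1230, 0.2131, -0.1061)
arm 3 at φ=240.0°: ρ3 = 0.2364;  S3 = (-0.1182, -0.2047, -0.1149)
subtract pairs → two planes through P
linear system: -0.7189x+0.4262y = 0.0027−0.0177z; -0.7092x+-0.4095y = 0.0000−0.0000z
det = 0.5967;  x = -0.0019+0.0121z,  y = 0.0032+-0.0210z
sphere 1 gives Az²+Bz+C=0 with A=1.0006, B=0.2239, C=-0.0900;  B²−4AC=0.4104;  roots -0.4320, 0.2082;  negative root z = -0.4320
x = -0.0071, y = 0.0123

(-0.0071, 0.0123, -0.4320)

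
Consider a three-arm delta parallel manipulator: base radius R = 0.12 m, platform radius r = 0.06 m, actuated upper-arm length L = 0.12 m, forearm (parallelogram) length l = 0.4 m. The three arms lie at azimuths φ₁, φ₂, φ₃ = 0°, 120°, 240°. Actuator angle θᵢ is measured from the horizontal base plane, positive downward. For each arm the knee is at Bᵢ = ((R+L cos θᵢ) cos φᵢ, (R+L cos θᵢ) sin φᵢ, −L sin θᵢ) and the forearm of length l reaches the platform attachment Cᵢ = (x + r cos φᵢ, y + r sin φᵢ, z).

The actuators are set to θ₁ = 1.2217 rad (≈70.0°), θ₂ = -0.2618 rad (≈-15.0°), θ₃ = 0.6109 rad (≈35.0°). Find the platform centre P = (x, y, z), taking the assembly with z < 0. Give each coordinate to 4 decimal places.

φ1=0.0°: virtual centre (0.1010, 0.0000, -0.1128), radius l
φ2=120.0°: virtual centre (-0.0880, 0.1523, 0.0311), radius l
S3 = (0.1583·cos240.0°, 0.1583·sin240.0°, -0.0688) = (-0.0791, -0.1371, -0.0688)
|S₂|²−|S₁|² = 0.0090;  |S₃|²−|S₁|² = 0.0069
[-0.3780 0.3047 0.2876]·P = 0.0090;  [-0.3604 -0.2742 0.0879]·P = 0.0069
det = 0.2134;  x = -0.0213+0.4949z,  y = 0.0030+-0.3301z
quadratic in z: (1.3539)z²+(0.1024)z+(-0.1323)=0, √Δ=0.8526 → z ∈ {-0.3527, 0.2771}; z = -0.3527 (taking z<0)
x = -0.1959, y = 0.1194

(-0.1959, 0.1194, -0.3527)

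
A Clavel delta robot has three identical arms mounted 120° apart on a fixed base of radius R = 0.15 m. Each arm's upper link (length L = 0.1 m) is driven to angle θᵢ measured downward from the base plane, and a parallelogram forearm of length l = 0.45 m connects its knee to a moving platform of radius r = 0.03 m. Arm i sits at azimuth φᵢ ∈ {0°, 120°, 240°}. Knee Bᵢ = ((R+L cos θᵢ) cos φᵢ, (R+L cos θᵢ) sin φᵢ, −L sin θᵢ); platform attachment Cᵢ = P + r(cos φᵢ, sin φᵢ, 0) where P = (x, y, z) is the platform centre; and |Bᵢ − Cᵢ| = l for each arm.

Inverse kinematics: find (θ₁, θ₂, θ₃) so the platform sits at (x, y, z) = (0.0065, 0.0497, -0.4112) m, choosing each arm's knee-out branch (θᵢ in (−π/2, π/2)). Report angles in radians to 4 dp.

θ₁ = 0.1747, θ₂ = -0.0001, θ₃ = 0.4363

arm 1 (φ=0.0°): x'=0.0065, y'=0.0497
  e−x'=0.1135;  (l²−L²−(e−x')²−y'²−z²)/2L = 0.0403
  θ1 = atan2(B,A) + arccos(C/0.4266) = 0.1747
arm 2 (φ=120.0°): x'=0.0398, y'=-0.0305
  A cos θ + B sin θ = C:  0.0802·cos θ + -0.4112·sin θ = 0.0803
  γ=atan2(-0.4112,0.0802)=-1.3782;  ψ=arccos(0.1916)=1.3780;  θ2=γ+ψ≈-0.0001
arm 3 (φ=240.0°): x'=-0.0463, y'=-0.0192
  A cos θ + B sin θ = C:  0.1663·cos θ + -0.4112·sin θ = -0.0230
  γ=atan2(-0.4112,0.1663)=-1.1865;  ψ=arccos(-0.0519)=1.6228;  θ3=γ+ψ≈0.4363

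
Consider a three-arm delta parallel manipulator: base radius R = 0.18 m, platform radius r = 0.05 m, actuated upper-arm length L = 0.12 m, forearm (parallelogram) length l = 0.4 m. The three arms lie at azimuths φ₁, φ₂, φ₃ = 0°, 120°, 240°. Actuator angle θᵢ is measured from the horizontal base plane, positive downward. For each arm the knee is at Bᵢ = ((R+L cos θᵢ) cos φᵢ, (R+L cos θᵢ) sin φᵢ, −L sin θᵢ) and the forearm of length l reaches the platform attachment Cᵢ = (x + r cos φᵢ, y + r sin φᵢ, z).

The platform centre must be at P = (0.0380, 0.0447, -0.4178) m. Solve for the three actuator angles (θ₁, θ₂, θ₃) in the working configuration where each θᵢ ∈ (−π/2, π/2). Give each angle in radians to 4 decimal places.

arm 1 (φ=0.0°): x'=0.0380, y'=0.0447
  e−x'=0.0920;  (l²−L²−(e−x')²−y'²−z²)/2L = -0.1642
  γ=atan2(-0.4178,0.0920)=-1.3541;  ψ=arccos(-0.3839)=1.9648;  θ1=γ+ψ≈0.6108
arm 2 (φ=120.0°): x'=0.0197, y'=-0.0553
  e−x'=0.1103;  (l²−L²−(e−x')²−y'²−z²)/2L = -0.1841
  γ=atan2(-0.4178,0.1103)=-1.3127;  ψ=arccos(-0.4260)=2.0108;  θ2=γ+ψ≈0.6981
rotate P by −φ3: (-0.0577, 0.0106, -0.4178)
  A=0.1877, B=-0.4178, C=(l²−L²−A²−y'²−z²)/(2L)=-0.2679
  √(A²+B²)=0.4580;  θ3 = -1.1485+2.1956 ≈ 1.0471

θ₁ = 0.6108, θ₂ = 0.6981, θ₃ = 1.0471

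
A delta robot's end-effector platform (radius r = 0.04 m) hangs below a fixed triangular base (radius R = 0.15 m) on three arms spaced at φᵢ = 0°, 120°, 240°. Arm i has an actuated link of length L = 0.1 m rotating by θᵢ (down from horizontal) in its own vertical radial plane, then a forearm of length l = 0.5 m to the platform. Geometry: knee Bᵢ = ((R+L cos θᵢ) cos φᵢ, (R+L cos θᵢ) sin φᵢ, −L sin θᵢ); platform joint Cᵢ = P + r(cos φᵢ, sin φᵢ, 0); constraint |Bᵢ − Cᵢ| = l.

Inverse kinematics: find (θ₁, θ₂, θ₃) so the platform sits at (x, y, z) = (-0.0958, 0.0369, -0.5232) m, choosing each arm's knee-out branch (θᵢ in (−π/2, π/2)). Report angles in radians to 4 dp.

θ₁ = 1.1346, θ₂ = 0.4368, θ₃ = 0.6983

φ1=0.0° → target in arm frame (-0.0958, 0.0369)
  e−x'=0.2058;  (l²−L²−(e−x')²−y'²−z²)/2L = -0.3873
  θ1 = atan2(B,A) + arccos(C/0.5622) = 1.1346
φ2=120.0° → target in arm frame (0.0799, 0.0645)
  A cos θ + B sin θ = C:  0.0301·cos θ + -0.5232·sin θ = -0.1940
  θ2 = atan2(B,A) + arccos(C/0.5241) = 0.4368
arm 3 (φ=240.0°): x'=0.0159, y'=-0.1014
  A cos θ + B sin θ = C:  0.0941·cos θ + -0.5232·sin θ = -0.2643
  √(A²+B²)=0.5316;  θ3 = -1.3929+2.0913 ≈ 0.6983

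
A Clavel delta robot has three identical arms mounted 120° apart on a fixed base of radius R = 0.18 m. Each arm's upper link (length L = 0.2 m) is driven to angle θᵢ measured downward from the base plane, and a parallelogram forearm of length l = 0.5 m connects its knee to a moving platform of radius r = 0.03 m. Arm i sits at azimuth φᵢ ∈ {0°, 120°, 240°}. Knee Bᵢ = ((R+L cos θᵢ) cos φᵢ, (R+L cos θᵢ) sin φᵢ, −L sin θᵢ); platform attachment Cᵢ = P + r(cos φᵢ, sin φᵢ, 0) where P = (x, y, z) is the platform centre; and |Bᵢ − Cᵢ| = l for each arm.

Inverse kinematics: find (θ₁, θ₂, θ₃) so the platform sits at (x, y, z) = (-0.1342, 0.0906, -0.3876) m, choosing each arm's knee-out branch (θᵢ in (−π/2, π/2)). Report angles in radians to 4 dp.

θ₁ = 0.7852, θ₂ = -0.3492, θ₃ = 0.3490

φ1=0.0° → target in arm frame (-0.1342, 0.0906)
  e−x'=0.2842;  (l²−L²−(e−x')²−y'²−z²)/2L = -0.0730
  θ1 = atan2(B,A) + arccos(C/0.4806) = 0.7852
φ2=120.0° → target in arm frame (0.1456, 0.0709)
  e−x'=0.0044;  (l²−L²−(e−x')²−y'²−z²)/2L = 0.1368
  √(A²+B²)=0.3876;  θ2 = -1.5593+1.2101 ≈ -0.3492
rotate P by −φ3: (-0.0114, -0.1615, -0.3876)
  A=0.1614, B=-0.3876, C=(l²−L²−A²−y'²−z²)/(2L)=0.0191
  √(A²+B²)=0.4198;  θ3 = -1.1763+1.5253 ≈ 0.3490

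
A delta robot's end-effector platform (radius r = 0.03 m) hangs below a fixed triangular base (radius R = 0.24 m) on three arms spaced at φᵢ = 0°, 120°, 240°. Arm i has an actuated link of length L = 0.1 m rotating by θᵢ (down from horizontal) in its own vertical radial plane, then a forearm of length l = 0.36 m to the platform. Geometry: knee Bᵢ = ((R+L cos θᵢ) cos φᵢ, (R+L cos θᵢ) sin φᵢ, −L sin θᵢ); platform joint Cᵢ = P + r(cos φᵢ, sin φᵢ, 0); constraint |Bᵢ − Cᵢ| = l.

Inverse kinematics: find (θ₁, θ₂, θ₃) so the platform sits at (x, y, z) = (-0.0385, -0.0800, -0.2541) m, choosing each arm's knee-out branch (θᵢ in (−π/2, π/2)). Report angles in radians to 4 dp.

θ₁ = 0.9599, θ₂ = 1.0465, θ₃ = -0.3497

arm 1 (φ=0.0°): x'=-0.0385, y'=-0.0800
  A=0.2485, B=-0.2541, C=(l²−L²−A²−y'²−z²)/(2L)=-0.0656
  θ1 = atan2(B,A) + arccos(C/0.3554) = 0.9599
arm 2 (φ=120.0°): x'=-0.0500, y'=0.0733
  A cos θ + B sin θ = C:  0.2600·cos θ + -0.2541·sin θ = -0.0898
  √(A²+B²)=0.3636;  θ2 = -0.7739+1.8204 ≈ 1.0465
arm 3 (φ=240.0°): x'=0.0885, y'=0.0067
  e−x'=0.1215;  (l²−L²−(e−x')²−y'²−z²)/2L = 0.2012
  √(A²+B²)=0.2816;  θ3 = -1.1249+0.7752 ≈ -0.3497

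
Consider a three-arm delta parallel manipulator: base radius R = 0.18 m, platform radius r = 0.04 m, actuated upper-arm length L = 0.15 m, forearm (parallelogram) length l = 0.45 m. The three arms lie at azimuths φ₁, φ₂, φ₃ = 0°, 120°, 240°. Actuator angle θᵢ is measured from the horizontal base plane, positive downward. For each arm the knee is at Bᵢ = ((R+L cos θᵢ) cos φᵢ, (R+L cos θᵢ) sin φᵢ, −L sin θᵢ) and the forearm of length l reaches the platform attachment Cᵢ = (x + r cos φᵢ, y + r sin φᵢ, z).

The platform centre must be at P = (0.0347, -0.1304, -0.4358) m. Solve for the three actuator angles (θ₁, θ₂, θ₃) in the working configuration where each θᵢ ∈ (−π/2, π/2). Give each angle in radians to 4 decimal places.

φ1=0.0° → target in arm frame (0.0347, -0.1304)
  e−x'=0.1053;  (l²−L²−(e−x')²−y'²−z²)/2L = -0.1267
  γ=atan2(-0.4358,0.1053)=-1.3337;  ψ=arccos(-0.2826)=1.8573;  θ1=γ+ψ≈0.5236
φ2=120.0° → target in arm frame (-0.1303, 0.0351)
  e−x'=0.2703;  (l²−L²−(e−x')²−y'²−z²)/2L = -0.2807
  θ2 = atan2(B,A) + arccos(C/0.5128) = 1.1343
arm 3 (φ=240.0°): x'=0.0956, y'=0.0953
  e−x'=0.0444;  (l²−L²−(e−x')²−y'²−z²)/2L = -0.0699
  √(A²+B²)=0.4381;  θ3 = -1.4692+1.7310 ≈ 0.2618

θ₁ = 0.5236, θ₂ = 1.1343, θ₃ = 0.2618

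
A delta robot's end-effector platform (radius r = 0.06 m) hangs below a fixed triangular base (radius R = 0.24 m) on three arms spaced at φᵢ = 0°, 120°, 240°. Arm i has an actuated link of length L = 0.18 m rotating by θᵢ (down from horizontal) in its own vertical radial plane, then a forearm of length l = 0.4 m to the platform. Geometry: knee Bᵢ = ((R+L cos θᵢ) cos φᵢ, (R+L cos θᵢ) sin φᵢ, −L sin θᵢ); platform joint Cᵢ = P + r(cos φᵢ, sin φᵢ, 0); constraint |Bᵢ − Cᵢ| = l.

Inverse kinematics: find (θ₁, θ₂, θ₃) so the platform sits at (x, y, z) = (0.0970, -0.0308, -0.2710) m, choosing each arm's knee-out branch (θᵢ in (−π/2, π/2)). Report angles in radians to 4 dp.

arm 1 (φ=0.0°): x'=0.0970, y'=-0.0308
  e−x'=0.0830;  (l²−L²−(e−x')²−y'²−z²)/2L = 0.1287
  √(A²+B²)=0.2834;  θ1 = -1.2736+1.0996 ≈ -0.1740
φ2=120.0° → target in arm frame (-0.0752, -0.0686)
  A cos θ + B sin θ = C:  0.2552·cos θ + -0.2710·sin θ = -0.0435
  √(A²+B²)=0.3722;  θ2 = -0.8155+1.6879 ≈ 0.8725
rotate P by −φ3: (-0.0218, 0.0994, -0.2710)
  A cos θ + B sin θ = C:  0.2018·cos θ + -0.2710·sin θ = 0.0098
  √(A²+B²)=0.3379;  θ3 = -0.9307+1.5417 ≈ 0.6110

θ₁ = -0.1740, θ₂ = 0.8725, θ₃ = 0.6110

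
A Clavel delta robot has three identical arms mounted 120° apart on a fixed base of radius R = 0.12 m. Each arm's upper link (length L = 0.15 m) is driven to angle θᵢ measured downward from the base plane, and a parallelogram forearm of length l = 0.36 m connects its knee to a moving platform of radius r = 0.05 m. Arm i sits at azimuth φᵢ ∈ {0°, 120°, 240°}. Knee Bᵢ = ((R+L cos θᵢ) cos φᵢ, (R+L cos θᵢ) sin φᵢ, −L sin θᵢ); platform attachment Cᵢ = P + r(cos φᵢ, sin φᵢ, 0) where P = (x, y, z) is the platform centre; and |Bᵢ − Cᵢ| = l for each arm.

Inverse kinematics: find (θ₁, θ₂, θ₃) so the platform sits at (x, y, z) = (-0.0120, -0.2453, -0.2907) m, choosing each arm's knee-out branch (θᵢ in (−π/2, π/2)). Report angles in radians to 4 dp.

rotate P by −φ1: (-0.0120, -0.2453, -0.2907)
  A cos θ + B sin θ = C:  0.0820·cos θ + -0.2907·sin θ = -0.1477
  √(A²+B²)=0.3020;  θ1 = -1.2959+2.0816 ≈ 0.7858
arm 2 (φ=120.0°): x'=-0.2064, y'=0.1330
  A cos θ + B sin θ = C:  0.2764·cos θ + -0.2907·sin θ = -0.2384
  √(A²+B²)=0.4012;  θ2 = -0.8105+2.2072 ≈ 1.3967
arm 3 (φ=240.0°): x'=0.2184, y'=0.1123
  e−x'=-0.1484;  (l²−L²−(e−x')²−y'²−z²)/2L = -0.0401
  γ=atan2(-0.2907,-0.1484)=-2.0429;  ψ=arccos(-0.1230)=1.6941;  θ3=γ+ψ≈-0.3488

θ₁ = 0.7858, θ₂ = 1.3967, θ₃ = -0.3488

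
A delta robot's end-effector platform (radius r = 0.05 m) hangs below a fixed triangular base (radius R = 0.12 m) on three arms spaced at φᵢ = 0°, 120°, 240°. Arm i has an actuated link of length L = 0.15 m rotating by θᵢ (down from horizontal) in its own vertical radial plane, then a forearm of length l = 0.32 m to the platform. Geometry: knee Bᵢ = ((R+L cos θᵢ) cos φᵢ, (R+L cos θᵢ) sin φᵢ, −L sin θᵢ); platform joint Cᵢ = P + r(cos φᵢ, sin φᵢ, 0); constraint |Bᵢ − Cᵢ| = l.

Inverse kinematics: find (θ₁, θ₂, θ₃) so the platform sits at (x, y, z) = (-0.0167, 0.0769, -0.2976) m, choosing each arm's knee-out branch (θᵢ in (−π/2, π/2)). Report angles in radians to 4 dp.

φ1=0.0° → target in arm frame (-0.0167, 0.0769)
  A cos θ + B sin θ = C:  0.0867·cos θ + -0.2976·sin θ = -0.0737
  θ1 = atan2(B,A) + arccos(C/0.3100) = 0.5234
rotate P by −φ2: (0.0749, -0.0240, -0.2976)
  e−x'=-0.0049;  (l²−L²−(e−x')²−y'²−z²)/2L = -0.0309
  γ=atan2(-0.2976,-0.0049)=-1.5874;  ψ=arccos(-0.1038)=1.6748;  θ2=γ+ψ≈0.0873
rotate P by −φ3: (-0.0582, -0.0529, -0.2976)
  e−x'=0.1282;  (l²−L²−(e−x')²−y'²−z²)/2L = -0.0930
  θ3 = atan2(B,A) + arccos(C/0.3241) = 0.6981

θ₁ = 0.5234, θ₂ = 0.0873, θ₃ = 0.6981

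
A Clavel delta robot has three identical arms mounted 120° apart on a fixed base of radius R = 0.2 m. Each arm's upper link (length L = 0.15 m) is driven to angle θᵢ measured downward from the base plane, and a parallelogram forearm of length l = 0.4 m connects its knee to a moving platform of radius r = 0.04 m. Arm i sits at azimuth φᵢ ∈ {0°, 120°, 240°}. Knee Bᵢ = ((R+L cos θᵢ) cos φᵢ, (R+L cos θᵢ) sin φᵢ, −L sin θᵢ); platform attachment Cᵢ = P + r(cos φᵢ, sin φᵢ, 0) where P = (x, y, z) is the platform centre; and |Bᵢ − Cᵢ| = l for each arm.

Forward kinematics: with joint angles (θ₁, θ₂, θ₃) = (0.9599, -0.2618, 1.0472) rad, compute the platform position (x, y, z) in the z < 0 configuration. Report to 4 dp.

(-0.0662, 0.1384, -0.3310)

S1 = (0.2460·cos0.0°, 0.2460·sin0.0°, -0.1229) = (0.2460, 0.0000, -0.1229)
φ2=120.0°: virtual centre (-0.1524, 0.2640, 0.0388), radius l
S3 = (0.2350·cos240.0°, 0.2350·sin240.0°, -0.1299) = (-0.1175, -0.2035, -0.1299)
subtract pairs → two planes through P
linear system: -0.7970x+0.5281y = 0.0188−0.3234z; -0.7271x+-0.4070y = -0.0035−-0.0141z
Cramer: x(z) = -0.0082+0.1753z;  y(z) = 0.0233-0.3478z
into |P−S₁|² = l²: 1.1517z² + 0.1404z + -0.0797 = 0;  Δ = 0.3870;  z = -0.3310 or 0.2091 → z<0 root = -0.3310
x = -0.0662, y = 0.1384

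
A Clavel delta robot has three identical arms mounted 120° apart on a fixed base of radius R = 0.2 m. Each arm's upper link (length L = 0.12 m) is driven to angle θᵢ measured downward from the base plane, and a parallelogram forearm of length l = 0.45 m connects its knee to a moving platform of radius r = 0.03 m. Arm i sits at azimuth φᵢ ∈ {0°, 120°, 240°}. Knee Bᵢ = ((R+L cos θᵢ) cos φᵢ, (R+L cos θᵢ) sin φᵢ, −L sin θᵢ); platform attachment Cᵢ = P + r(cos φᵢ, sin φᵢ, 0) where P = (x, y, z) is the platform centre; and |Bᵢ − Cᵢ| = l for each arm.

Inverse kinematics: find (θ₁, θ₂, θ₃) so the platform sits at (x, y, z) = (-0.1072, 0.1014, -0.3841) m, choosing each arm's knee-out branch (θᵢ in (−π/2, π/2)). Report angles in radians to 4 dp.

θ₁ = 1.0471, θ₂ = -0.3491, θ₃ = 0.6984

arm 1 (φ=0.0°): x'=-0.1072, y'=0.1014
  e−x'=0.2772;  (l²−L²−(e−x')²−y'²−z²)/2L = -0.1940
  θ1 = atan2(B,A) + arccos(C/0.4737) = 1.0471
arm 2 (φ=120.0°): x'=0.1414, y'=0.0421
  e−x'=0.0286;  (l²−L²−(e−x')²−y'²−z²)/2L = 0.1582
  θ2 = atan2(B,A) + arccos(C/0.3852) = -0.3491
rotate P by −φ3: (-0.0342, -0.1435, -0.3841)
  A=0.2042, B=-0.3841, C=(l²−L²−A²−y'²−z²)/(2L)=-0.0906
  θ3 = atan2(B,A) + arccos(C/0.4350) = 0.6984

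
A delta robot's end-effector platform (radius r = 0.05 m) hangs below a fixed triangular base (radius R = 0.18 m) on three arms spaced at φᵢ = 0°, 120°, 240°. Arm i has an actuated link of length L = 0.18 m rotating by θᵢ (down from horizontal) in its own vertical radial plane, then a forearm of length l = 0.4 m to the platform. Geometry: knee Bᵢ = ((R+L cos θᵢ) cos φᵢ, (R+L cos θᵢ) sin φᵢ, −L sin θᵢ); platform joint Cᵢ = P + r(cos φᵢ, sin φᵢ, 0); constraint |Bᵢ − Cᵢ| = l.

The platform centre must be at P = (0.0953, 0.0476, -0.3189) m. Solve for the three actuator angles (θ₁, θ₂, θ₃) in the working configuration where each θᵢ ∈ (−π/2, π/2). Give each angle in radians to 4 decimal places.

arm 1 (φ=0.0°): x'=0.0953, y'=0.0476
  e−x'=0.0347;  (l²−L²−(e−x')²−y'²−z²)/2L = 0.0623
  √(A²+B²)=0.3208;  θ1 = -1.4624+1.3753 ≈ -0.0871
φ2=120.0° → target in arm frame (-0.0064, -0.1063)
  e−x'=0.1364;  (l²−L²−(e−x')²−y'²−z²)/2L = -0.0112
  θ2 = atan2(B,A) + arccos(C/0.3469) = 0.4364
rotate P by −φ3: (-0.0889, 0.0587, -0.3189)
  e−x'=0.2189;  (l²−L²−(e−x')²−y'²−z²)/2L = -0.0707
  θ3 = atan2(B,A) + arccos(C/0.3868) = 0.7853

θ₁ = -0.0871, θ₂ = 0.4364, θ₃ = 0.7853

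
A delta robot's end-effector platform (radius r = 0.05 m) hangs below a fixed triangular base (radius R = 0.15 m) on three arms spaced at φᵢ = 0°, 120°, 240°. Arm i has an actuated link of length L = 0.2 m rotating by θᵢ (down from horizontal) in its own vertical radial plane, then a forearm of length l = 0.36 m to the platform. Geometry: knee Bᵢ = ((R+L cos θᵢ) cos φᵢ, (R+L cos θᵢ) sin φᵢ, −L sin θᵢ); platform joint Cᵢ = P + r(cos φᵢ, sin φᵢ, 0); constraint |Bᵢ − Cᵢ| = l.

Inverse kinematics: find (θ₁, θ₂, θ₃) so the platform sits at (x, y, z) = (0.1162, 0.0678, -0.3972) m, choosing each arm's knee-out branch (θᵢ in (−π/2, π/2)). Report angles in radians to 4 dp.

θ₁ = 0.4364, θ₂ = 0.8726, θ₃ = 1.2217

φ1=0.0° → target in arm frame (0.1162, 0.0678)
  A=-0.0162, B=-0.3972, C=(l²−L²−A²−y'²−z²)/(2L)=-0.1826
  √(A²+B²)=0.3975;  θ1 = -1.6116+2.0480 ≈ 0.4364
arm 2 (φ=120.0°): x'=0.0006, y'=-0.1345
  e−x'=0.0994;  (l²−L²−(e−x')²−y'²−z²)/2L = -0.2404
  √(A²+B²)=0.4094;  θ2 = -1.3256+2.1982 ≈ 0.8726
rotate P by −φ3: (-0.1168, 0.0667, -0.3972)
  e−x'=0.2168;  (l²−L²−(e−x')²−y'²−z²)/2L = -0.2991
  γ=atan2(-0.3972,0.2168)=-1.0711;  ψ=arccos(-0.6609)=2.2928;  θ3=γ+ψ≈1.2217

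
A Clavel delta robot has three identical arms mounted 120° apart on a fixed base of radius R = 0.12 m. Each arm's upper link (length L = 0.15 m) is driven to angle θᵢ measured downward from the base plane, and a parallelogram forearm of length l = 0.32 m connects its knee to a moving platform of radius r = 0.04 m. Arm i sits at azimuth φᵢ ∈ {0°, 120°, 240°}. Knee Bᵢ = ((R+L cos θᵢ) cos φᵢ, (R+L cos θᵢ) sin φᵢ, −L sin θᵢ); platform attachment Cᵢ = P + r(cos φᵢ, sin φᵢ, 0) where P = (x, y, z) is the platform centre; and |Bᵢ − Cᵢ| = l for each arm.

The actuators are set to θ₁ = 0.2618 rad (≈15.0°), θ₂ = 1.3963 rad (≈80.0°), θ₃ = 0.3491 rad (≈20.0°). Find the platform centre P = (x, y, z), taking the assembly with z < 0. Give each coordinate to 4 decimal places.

(0.0981, -0.1513, -0.2907)

centre 1 = (0.2249·cos0.0°, 0.2249·sin0.0°, -0.0388) = (0.2249, 0.0000, -0.0388)
φ2=120.0°: virtual centre (-0.0530, 0.0918, -0.1477), radius l
arm 3 at φ=240.0°: ρ3 = 0.2210;  centre 3 = (-0.1105, -0.1914, -0.0513)
|centre ₂|²−|centre ₁|² = -0.0190;  |centre ₃|²−|centre ₁|² = -0.0006
[-0.5558 0.1837 -0.2178]·P = -0.0190;  [-0.6707 -0.3827 -0.0250]·P = -0.0006
Cramer: x(z) = 0.0220-0.2618z;  y(z) = -0.0369+0.3936z
quadratic in z: (1.2234)z²+(0.1548)z+(-0.0584)=0, √Δ=0.5564 → z ∈ {-0.2907, 0.1641}; z = -0.2907 (taking z<0)
x = 0.0981, y = -0.1513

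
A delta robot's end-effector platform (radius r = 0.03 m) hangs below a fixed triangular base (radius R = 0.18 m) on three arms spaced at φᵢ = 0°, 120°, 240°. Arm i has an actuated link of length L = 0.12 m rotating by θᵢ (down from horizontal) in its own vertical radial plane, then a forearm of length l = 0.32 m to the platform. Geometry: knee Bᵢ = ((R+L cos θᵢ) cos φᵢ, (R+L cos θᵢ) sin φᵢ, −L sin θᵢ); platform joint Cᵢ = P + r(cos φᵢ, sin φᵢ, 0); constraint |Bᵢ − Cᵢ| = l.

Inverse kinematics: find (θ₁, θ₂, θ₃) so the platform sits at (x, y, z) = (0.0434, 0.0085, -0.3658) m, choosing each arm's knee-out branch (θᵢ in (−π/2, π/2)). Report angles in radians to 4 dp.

θ₁ = 0.9600, θ₂ = 1.3086, θ₃ = 1.3961

arm 1 (φ=0.0°): x'=0.0434, y'=0.0085
  A cos θ + B sin θ = C:  0.1066·cos θ + -0.3658·sin θ = -0.2385
  θ1 = atan2(B,A) + arccos(C/0.3810) = 0.9600
φ2=120.0° → target in arm frame (-0.0143, -0.0418)
  A=0.1643, B=-0.3658, C=(l²−L²−A²−y'²−z²)/(2L)=-0.3107
  θ2 = atan2(B,A) + arccos(C/0.4010) = 1.3086
rotate P by −φ3: (-0.0291, 0.0333, -0.3658)
  A=0.1791, B=-0.3658, C=(l²−L²−A²−y'²−z²)/(2L)=-0.3291
  θ3 = atan2(B,A) + arccos(C/0.4073) = 1.3961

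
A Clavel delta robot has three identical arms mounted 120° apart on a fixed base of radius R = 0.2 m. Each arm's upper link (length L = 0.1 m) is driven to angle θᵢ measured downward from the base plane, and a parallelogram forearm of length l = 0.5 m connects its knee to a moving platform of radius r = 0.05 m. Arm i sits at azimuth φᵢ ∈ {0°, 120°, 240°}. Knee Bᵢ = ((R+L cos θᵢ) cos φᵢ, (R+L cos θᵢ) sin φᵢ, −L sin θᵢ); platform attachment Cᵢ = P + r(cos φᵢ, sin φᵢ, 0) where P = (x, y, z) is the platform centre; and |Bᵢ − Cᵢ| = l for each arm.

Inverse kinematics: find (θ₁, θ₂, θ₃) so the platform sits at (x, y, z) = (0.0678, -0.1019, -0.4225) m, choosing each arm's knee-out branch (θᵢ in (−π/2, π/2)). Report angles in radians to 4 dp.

rotate P by −φ1: (0.0678, -0.1019, -0.4225)
  A=0.0822, B=-0.4225, C=(l²−L²−A²−y'²−z²)/(2L)=0.2218
  θ1 = atan2(B,A) + arccos(C/0.4304) = -0.3491
arm 2 (φ=120.0°): x'=-0.1221, y'=-0.0078
  A cos θ + B sin θ = C:  0.2721·cos θ + -0.4225·sin θ = -0.0632
  γ=atan2(-0.4225,0.2721)=-0.9986;  ψ=arccos(-0.1257)=1.6968;  θ2=γ+ψ≈0.6982
rotate P by −φ3: (0.0543, 0.1097, -0.4225)
  e−x'=0.0957;  (l²−L²−(e−x')²−y'²−z²)/2L = 0.2016
  √(A²+B²)=0.4332;  θ3 = -1.3482+1.0868 ≈ -0.2614

θ₁ = -0.3491, θ₂ = 0.6982, θ₃ = -0.2614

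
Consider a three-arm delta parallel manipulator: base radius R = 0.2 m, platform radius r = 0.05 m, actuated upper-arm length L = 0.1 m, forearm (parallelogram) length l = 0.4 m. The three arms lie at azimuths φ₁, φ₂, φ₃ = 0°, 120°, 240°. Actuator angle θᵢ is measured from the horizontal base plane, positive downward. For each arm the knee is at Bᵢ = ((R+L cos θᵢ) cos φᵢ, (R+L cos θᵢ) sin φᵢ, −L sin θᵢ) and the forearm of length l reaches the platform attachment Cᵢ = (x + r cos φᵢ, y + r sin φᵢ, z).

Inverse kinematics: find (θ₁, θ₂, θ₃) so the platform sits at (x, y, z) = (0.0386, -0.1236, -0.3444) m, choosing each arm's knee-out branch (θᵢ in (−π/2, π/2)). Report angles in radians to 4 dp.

θ₁ = 0.2617, θ₂ = 1.2212, θ₃ = -0.0878

φ1=0.0° → target in arm frame (0.0386, -0.1236)
  e−x'=0.1114;  (l²−L²−(e−x')²−y'²−z²)/2L = 0.0185
  θ1 = atan2(B,A) + arccos(C/0.3620) = 0.2617
arm 2 (φ=120.0°): x'=-0.1263, y'=0.0284
  A cos θ + B sin θ = C:  0.2763·cos θ + -0.3444·sin θ = -0.2289
  √(A²+B²)=0.4416;  θ2 = -0.8946+2.1158 ≈ 1.2212
rotate P by −φ3: (0.0877, 0.0952, -0.3444)
  A=0.0623, B=-0.3444, C=(l²−L²−A²−y'²−z²)/(2L)=0.0922
  √(A²+B²)=0.3500;  θ3 = -1.3920+1.3041 ≈ -0.0878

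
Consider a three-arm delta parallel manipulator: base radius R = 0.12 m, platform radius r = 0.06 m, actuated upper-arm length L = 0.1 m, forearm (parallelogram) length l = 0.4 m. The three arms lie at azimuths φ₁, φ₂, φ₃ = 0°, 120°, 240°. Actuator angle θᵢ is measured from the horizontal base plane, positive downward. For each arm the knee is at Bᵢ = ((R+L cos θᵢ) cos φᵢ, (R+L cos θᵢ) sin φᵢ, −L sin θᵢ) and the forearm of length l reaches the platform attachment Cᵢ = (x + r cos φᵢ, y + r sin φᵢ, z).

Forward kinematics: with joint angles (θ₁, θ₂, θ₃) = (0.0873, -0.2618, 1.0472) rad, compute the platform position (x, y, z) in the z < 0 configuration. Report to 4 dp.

(0.0568, 0.1869, -0.3471)

S1 = (0.1596·cos0.0°, 0.1596·sin0.0°, -0.0087) = (0.1596, 0.0000, -0.0087)
S2 = (0.1566·cos120.0°, 0.1566·sin120.0°, 0.0259) = (-0.0783, 0.1356, 0.0259)
arm 3 at φ=240.0°: e+L cos θ3 = 0.1100;  S3 = (-0.0550, -0.0953, -0.0866)
|S₂|²−|S₁|² = -0.0004;  |S₃|²−|S₁|² = -0.0060
linear system: -0.4758x+0.2712y = -0.0004−0.0692z; -0.4292x+-0.1905y = -0.0060−-0.1558z
Cramer: x(z) = 0.0081-0.1404z;  y(z) = 0.0129-0.5014z
into |P−S₁|² = l²: 1.2711z² + 0.0470z + -0.1368 = 0;  Δ = 0.6978;  z = -0.3471 or 0.3101 → z<0 root = -0.3471
x = 0.0568, y = 0.1869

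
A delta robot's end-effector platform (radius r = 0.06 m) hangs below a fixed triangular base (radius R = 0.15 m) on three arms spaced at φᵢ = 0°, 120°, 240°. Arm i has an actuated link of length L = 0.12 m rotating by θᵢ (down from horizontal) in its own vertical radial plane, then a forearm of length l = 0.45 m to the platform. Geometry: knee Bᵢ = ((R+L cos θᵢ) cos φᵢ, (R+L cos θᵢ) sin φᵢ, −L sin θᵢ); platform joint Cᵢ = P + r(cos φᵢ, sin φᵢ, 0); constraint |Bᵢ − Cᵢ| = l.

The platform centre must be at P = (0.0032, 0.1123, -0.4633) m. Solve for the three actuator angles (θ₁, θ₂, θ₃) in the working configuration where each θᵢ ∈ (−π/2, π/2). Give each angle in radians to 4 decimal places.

θ₁ = 0.6107, θ₂ = 0.2614, θ₃ = 0.9597

φ1=0.0° → target in arm frame (0.0032, 0.1123)
  A=0.0868, B=-0.4633, C=(l²−L²−A²−y'²−z²)/(2L)=-0.1946
  γ=atan2(-0.4633,0.0868)=-1.3856;  ψ=arccos(-0.4127)=1.9963;  θ1=γ+ψ≈0.6107
rotate P by −φ2: (0.0957, -0.0589, -0.4633)
  e−x'=-0.0057;  (l²−L²−(e−x')²−y'²−z²)/2L = -0.1252
  γ=atan2(-0.4633,-0.0057)=-1.5830;  ψ=arccos(-0.2702)=1.8444;  θ2=γ+ψ≈0.2614
rotate P by −φ3: (-0.0989, -0.0534, -0.4633)
  A=0.1889, B=-0.4633, C=(l²−L²−A²−y'²−z²)/(2L)=-0.2711
  γ=atan2(-0.4633,0.1889)=-1.1837;  ψ=arccos(-0.5418)=2.1434;  θ3=γ+ψ≈0.9597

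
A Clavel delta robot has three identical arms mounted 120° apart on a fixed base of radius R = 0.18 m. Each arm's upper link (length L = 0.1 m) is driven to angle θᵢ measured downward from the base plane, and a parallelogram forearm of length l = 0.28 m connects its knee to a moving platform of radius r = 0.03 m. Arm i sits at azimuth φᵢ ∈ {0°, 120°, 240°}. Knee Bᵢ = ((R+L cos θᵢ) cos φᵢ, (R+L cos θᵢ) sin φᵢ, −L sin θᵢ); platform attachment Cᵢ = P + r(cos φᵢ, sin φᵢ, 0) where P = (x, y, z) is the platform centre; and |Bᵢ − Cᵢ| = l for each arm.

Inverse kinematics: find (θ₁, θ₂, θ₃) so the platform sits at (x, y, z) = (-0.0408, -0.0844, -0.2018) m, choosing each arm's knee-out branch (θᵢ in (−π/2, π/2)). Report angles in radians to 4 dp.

θ₁ = 1.0468, θ₂ = 1.1340, θ₃ = -0.3494

rotate P by −φ1: (-0.0408, -0.0844, -0.2018)
  e−x'=0.1908;  (l²−L²−(e−x')²−y'²−z²)/2L = -0.0793
  θ1 = atan2(B,A) + arccos(C/0.2777) = 1.0468
φ2=120.0° → target in arm frame (-0.0527, 0.0775)
  A=0.2027, B=-0.2018, C=(l²−L²−A²−y'²−z²)/(2L)=-0.0971
  γ=atan2(-0.2018,0.2027)=-0.7832;  ψ=arccos(-0.3395)=1.9171;  θ2=γ+ψ≈1.1340
rotate P by −φ3: (0.0935, 0.0069, -0.2018)
  A=0.0565, B=-0.2018, C=(l²−L²−A²−y'²−z²)/(2L)=0.1222
  γ=atan2(-0.2018,0.0565)=-1.2978;  ψ=arccos(0.5830)=0.9483;  θ3=γ+ψ≈-0.3494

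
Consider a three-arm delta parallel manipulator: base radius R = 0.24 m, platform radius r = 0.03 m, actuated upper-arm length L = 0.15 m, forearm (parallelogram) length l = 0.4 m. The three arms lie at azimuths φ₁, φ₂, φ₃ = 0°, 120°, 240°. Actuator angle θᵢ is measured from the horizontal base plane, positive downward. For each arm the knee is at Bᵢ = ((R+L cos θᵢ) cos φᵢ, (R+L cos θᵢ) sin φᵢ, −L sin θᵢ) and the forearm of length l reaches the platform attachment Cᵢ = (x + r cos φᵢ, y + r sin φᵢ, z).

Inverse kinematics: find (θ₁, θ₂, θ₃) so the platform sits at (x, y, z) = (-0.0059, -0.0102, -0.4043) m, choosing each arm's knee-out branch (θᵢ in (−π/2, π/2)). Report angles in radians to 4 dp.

φ1=0.0° → target in arm frame (-0.0059, -0.0102)
  A cos θ + B sin θ = C:  0.2159·cos θ + -0.4043·sin θ = -0.2423
  √(A²+B²)=0.4583;  θ1 = -1.0803+2.1277 ≈ 1.0474
φ2=120.0° → target in arm frame (-0.0059, 0.0102)
  e−x'=0.2159;  (l²−L²−(e−x')²−y'²−z²)/2L = -0.2422
  θ2 = atan2(B,A) + arccos(C/0.4583) = 1.0473
arm 3 (φ=240.0°): x'=0.0118, y'=0.0000
  e−x'=0.1982;  (l²−L²−(e−x')²−y'²−z²)/2L = -0.2175
  γ=atan2(-0.4043,0.1982)=-1.1150;  ψ=arccos(-0.4830)=2.0749;  θ3=γ+ψ≈0.9599

θ₁ = 1.0474, θ₂ = 1.0473, θ₃ = 0.9599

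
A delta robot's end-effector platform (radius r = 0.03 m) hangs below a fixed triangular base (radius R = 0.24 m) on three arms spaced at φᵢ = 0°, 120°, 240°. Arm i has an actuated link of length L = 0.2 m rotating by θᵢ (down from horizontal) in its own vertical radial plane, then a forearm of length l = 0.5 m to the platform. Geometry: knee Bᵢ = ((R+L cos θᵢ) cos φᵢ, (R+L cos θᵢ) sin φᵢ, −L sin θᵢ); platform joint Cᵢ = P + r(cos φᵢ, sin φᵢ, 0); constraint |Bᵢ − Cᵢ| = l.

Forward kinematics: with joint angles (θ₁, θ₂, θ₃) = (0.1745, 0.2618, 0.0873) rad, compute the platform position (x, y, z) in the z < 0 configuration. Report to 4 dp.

(0.0003, -0.0177, -0.3250)

arm 1 at φ=0.0°: (R−r)+L cos θ1 = 0.4070;  S1 = (0.4070, 0.0000, -0.0347)
S2 = (0.4032·cos120.0°, 0.4032·sin120.0°, -0.0518) = (-0.2016, 0.3492, -0.0518)
φ3=240.0°: virtual centre (-0.2046, -0.3544, -0.0174), radius l
subtract pairs → two planes through P
linear system: -1.2171x+0.6983y = -0.0016−-0.0341z; -1.2232x+-0.7088y = 0.0010−0.0346z
det = 1.7169;  x = 0.0003+0.0000z,  y = -0.0018+0.0488z
sphere 1 gives Az²+Bz+C=0 with A=1.0024, B=0.0693, C=-0.0834;  B²−4AC=0.3391;  roots -0.3250, 0.2559;  negative root z = -0.3250
x = 0.0003, y = -0.0177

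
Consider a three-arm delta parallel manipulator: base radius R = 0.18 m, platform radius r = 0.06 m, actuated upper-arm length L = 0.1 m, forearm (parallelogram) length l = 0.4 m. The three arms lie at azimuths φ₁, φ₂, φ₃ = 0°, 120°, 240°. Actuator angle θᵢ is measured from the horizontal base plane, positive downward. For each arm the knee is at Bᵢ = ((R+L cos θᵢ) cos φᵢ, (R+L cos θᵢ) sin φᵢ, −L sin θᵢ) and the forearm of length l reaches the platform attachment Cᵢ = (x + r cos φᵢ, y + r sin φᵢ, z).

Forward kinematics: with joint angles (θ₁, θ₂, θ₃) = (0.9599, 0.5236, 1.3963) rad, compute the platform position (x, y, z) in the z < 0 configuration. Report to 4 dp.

φ1=0.0°: virtual centre (0.1774, 0.0000, -0.0819), radius l
φ2=120.0°: virtual centre (-0.1033, 0.1789, -0.0500), radius l
S3 = (0.1374·cos240.0°, 0.1374·sin240.0°, -0.0985) = (-0.0687, -0.1190, -0.0985)
subtract pairs → two planes through P
[-0.5613 0.3578 0.0638]·P = 0.0070;  [-0.4921 -0.2379 -0.0331]·P = -0.0096
Cramer: x(z) = 0.0057+0.0107z;  y(z) = 0.0286-0.1615z
into |P−S₁|² = l²: 1.0262z² + 0.1509z + -0.1230 = 0;  Δ = 0.5277;  z = -0.4275 or 0.2804 → z<0 root = -0.4275
x = 0.0011, y = 0.0976

(0.0011, 0.0976, -0.4275)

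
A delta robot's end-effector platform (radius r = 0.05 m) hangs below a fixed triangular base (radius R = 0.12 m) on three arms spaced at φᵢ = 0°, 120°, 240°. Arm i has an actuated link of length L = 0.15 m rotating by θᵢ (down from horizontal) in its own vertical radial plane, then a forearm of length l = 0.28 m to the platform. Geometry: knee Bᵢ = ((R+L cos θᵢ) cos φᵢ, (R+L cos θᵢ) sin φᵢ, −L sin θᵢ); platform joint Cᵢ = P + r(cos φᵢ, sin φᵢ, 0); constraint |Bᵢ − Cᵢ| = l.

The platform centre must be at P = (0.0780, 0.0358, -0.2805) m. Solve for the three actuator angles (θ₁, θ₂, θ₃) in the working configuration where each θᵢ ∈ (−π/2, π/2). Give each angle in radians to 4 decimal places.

θ₁ = 0.2621, θ₂ = 0.6981, θ₃ = 0.9600

φ1=0.0° → target in arm frame (0.0780, 0.0358)
  A=-0.0080, B=-0.2805, C=(l²−L²−A²−y'²−z²)/(2L)=-0.0804
  θ1 = atan2(B,A) + arccos(C/0.2806) = 0.2621
arm 2 (φ=120.0°): x'=-0.0080, y'=-0.0854
  A=0.0780, B=-0.2805, C=(l²−L²−A²−y'²−z²)/(2L)=-0.1206
  θ2 = atan2(B,A) + arccos(C/0.2911) = 0.6981
rotate P by −φ3: (-0.0700, 0.0496, -0.2805)
  A cos θ + B sin θ = C:  0.1400·cos θ + -0.2805·sin θ = -0.1495
  γ=atan2(-0.2805,0.1400)=-1.1079;  ψ=arccos(-0.4768)=2.0679;  θ3=γ+ψ≈0.9600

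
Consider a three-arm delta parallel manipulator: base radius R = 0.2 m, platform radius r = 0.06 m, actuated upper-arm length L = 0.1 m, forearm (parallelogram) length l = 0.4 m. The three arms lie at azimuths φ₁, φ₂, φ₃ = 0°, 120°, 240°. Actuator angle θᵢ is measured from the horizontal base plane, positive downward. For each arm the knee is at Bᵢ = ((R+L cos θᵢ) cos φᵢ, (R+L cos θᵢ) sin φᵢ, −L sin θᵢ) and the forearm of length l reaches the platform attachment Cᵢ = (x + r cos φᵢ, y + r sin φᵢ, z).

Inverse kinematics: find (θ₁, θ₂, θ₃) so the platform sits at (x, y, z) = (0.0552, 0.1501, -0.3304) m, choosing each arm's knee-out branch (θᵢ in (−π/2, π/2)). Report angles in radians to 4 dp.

θ₁ = 0.0876, θ₂ = -0.2611, θ₃ = 1.3096

rotate P by −φ1: (0.0552, 0.1501, -0.3304)
  A cos θ + B sin θ = C:  0.0848·cos θ + -0.3304·sin θ = 0.0556
  √(A²+B²)=0.3411;  θ1 = -1.3196+1.4071 ≈ 0.0876
rotate P by −φ2: (0.1024, -0.1229, -0.3304)
  A=0.0376, B=-0.3304, C=(l²−L²−A²−y'²−z²)/(2L)=0.1216
  √(A²+B²)=0.3325;  θ2 = -1.4575+1.1963 ≈ -0.2611
φ3=240.0° → target in arm frame (-0.1576, -0.0272)
  A=0.2976, B=-0.3304, C=(l²−L²−A²−y'²−z²)/(2L)=-0.2423
  θ3 = atan2(B,A) + arccos(C/0.4447) = 1.3096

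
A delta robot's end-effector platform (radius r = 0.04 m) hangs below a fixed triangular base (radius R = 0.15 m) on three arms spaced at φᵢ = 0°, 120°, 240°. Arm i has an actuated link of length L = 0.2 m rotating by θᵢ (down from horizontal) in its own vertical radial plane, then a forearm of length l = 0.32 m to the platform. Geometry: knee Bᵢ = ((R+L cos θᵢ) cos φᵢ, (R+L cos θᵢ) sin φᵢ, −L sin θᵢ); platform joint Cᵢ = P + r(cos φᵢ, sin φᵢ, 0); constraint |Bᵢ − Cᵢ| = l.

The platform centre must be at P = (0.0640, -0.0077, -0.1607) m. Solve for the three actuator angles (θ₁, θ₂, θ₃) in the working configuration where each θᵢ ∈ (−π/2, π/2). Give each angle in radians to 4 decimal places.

θ₁ = -0.2616, θ₂ = 0.6112, θ₃ = 0.5235

φ1=0.0° → target in arm frame (0.0640, -0.0077)
  A=0.0460, B=-0.1607, C=(l²−L²−A²−y'²−z²)/(2L)=0.0860
  √(A²+B²)=0.1672;  θ1 = -1.2920+1.0304 ≈ -0.2616
arm 2 (φ=120.0°): x'=-0.0387, y'=-0.0516
  A=0.1487, B=-0.1607, C=(l²−L²−A²−y'²−z²)/(2L)=0.0295
  √(A²+B²)=0.2189;  θ2 = -0.8243+1.4355 ≈ 0.6112
φ3=240.0° → target in arm frame (-0.0253, 0.0593)
  e−x'=0.1353;  (l²−L²−(e−x')²−y'²−z²)/2L = 0.0369
  √(A²+B²)=0.2101;  θ3 = -0.8709+1.3944 ≈ 0.5235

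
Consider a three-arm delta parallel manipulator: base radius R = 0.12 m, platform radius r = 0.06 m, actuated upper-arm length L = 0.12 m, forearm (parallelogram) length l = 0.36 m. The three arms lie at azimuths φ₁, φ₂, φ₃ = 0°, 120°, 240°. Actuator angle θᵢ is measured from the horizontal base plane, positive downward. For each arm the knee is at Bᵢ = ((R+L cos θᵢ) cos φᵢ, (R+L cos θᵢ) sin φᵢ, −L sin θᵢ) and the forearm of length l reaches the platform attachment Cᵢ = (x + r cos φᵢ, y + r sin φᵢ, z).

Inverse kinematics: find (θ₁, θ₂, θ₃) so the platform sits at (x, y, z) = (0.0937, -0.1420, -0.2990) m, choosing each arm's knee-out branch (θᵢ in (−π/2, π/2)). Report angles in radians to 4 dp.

rotate P by −φ1: (0.0937, -0.1420, -0.2990)
  e−x'=-0.0337;  (l²−L²−(e−x')²−y'²−z²)/2L = 0.0187
  √(A²+B²)=0.3009;  θ1 = -1.6830+1.5085 ≈ -0.1746
φ2=120.0° → target in arm frame (-0.1698, -0.0101)
  A cos θ + B sin θ = C:  0.2298·cos θ + -0.2990·sin θ = -0.1130
  γ=atan2(-0.2990,0.2298)=-0.9155;  ψ=arccos(-0.2997)=1.8752;  θ2=γ+ψ≈0.9597
φ3=240.0° → target in arm frame (0.0761, 0.1521)
  e−x'=-0.0161;  (l²−L²−(e−x')²−y'²−z²)/2L = 0.0100
  γ=atan2(-0.2990,-0.0161)=-1.6247;  ψ=arccos(0.0333)=1.5375;  θ3=γ+ψ≈-0.0871

θ₁ = -0.1746, θ₂ = 0.9597, θ₃ = -0.0871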